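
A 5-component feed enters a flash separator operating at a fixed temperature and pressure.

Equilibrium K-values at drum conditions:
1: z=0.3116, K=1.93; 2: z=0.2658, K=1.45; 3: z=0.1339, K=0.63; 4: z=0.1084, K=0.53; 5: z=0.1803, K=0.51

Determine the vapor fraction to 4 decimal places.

Material balance + equilibrium reduce to Σ zᵢ(Kᵢ−1)/(1+ψ(Kᵢ−1)) = 0.
Feasibility: ΣzᵢKᵢ = 1.2206, Σzᵢ/Kᵢ = 1.1154 — both > 1, two phases present.
Newton–Raphson from ψ = 0.5:
  ψ = 0.5000: g = 0.05104, g' = -0.3059 → ψ = 0.6669
  ψ = 0.6669: g = -0.00034, g' = -0.3131 → ψ = 0.6658
Converged at ψ = 0.6658.

ψ = 0.6658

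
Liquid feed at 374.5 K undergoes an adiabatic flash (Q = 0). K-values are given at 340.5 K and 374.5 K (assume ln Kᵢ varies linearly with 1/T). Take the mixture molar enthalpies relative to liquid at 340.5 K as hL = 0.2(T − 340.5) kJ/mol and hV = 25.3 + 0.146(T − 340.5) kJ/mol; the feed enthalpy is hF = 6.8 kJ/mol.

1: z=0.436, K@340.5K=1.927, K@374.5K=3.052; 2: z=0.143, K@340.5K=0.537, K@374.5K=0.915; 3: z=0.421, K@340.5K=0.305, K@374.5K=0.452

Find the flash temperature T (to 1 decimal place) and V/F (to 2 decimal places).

Adiabatic flash: solve Rachford–Rice at each trial T, then check hF = ψ·hV(T) + (1−ψ)·hL(T).
  T = 340.5 K: K = (1.927, 0.537, 0.305), RR gives ψ = 0.076, H_out = 1.924 kJ/mol
  T = 374.5 K: K = (3.052, 0.915, 0.452), RR gives ψ = 0.669, H_out = 22.495 kJ/mol
  T = 357.5 K: K = (2.452, 0.710, 0.375), RR gives ψ = 0.404, H_out = 13.244 kJ/mol
  T = 349.0 K: K = (2.180, 0.620, 0.339), RR gives ψ = 0.256, H_out = 8.053 kJ/mol
  T = 344.8 K: K = (2.053, 0.578, 0.322), RR gives ψ = 0.173, H_out = 5.185 kJ/mol
  T = 346.9 K: K = (2.116, 0.598, 0.330), RR gives ψ = 0.215, H_out = 6.652 kJ/mol
Linear interpolation between T = 346.9 (H_out = 6.652) and T = 349.0 (H_out = 8.053) on hF = 6.8 gives T ≈ 347.1 K, at which ψ = 0.22.

T = 347.1 K, V/F = 0.22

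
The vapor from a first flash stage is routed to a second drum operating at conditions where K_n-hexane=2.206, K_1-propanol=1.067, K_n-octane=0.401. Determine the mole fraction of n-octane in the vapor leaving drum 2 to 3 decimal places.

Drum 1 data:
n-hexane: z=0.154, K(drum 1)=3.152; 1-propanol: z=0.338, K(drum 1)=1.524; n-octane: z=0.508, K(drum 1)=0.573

y_n-octane (drum 2) = 0.168

Drum 1:
Material balance + equilibrium reduce to Σ zᵢ(Kᵢ−1)/(1+ψ₁(Kᵢ−1)) = 0.
g(0) = ΣzᵢKᵢ − 1 = 0.292 and g(1) = 1 − Σzᵢ/Kᵢ = -0.157, so a root lies in (0, 1).
Iterate (Newton) starting at ψ₁ = 0.5:
  ψ₁ = 0.500: g = 0.0242, g' = -0.373 → ψ₁ = 0.565
  ψ₁ = 0.565: g = 0.0004, g' = -0.361 → ψ₁ = 0.566
Converged at ψ₁ = 0.566.
Drum-1 compositions:
  n-hexane: x = 0.069, y = 0.219
  1-propanol: x = 0.261, y = 0.397
  n-octane: x = 0.670, y = 0.384
Drum-2 feed = drum-1 vapor: z₂ = (0.2189, 0.3973, 0.3838).
Drum 2:
Material balance + equilibrium reduce to Σ zᵢ(Kᵢ−1)/(1+ψ₂(Kᵢ−1)) = 0.
Check two-phase: ΣzᵢKᵢ = 1.061 > 1 and Σzᵢ/Kᵢ = 1.429 > 1, so g(0) = 0.061 > 0 and g(1) = -0.429 < 0.
Newton–Raphson from ψ₂ = 0.49:
  ψ₂ = 0.490: g = -0.1338, g' = -0.403 → ψ₂ = 0.158
  ψ₂ = 0.158: g = -0.0061, g' = -0.394 → ψ₂ = 0.143
Converged at ψ₂ = 0.143.
  n-hexane: x = 0.187, y = 0.412
  1-propanol: x = 0.394, y = 0.420
  n-octane: x = 0.420, y = 0.168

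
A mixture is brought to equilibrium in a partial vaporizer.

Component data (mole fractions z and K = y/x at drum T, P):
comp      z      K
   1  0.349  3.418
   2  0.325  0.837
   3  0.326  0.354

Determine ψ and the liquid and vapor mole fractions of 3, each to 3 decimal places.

Rachford–Rice: g(ψ) = Σ zᵢ(Kᵢ−1)/(1+ψ(Kᵢ−1)) = 0.
Check two-phase: ΣzᵢKᵢ = 1.580 > 1 and Σzᵢ/Kᵢ = 1.411 > 1, so g(0) = 0.580 > 0 and g(1) = -0.411 < 0.
Newton iteration, ψ⁰ = 0.36:
  ψ = 0.360: g = 0.1205, g' = -0.824 → ψ = 0.506
  ψ = 0.506: g = 0.0088, g' = -0.723 → ψ = 0.518
Converged at ψ = 0.518.
Compositions from xᵢ = zᵢ/(1+ψ(Kᵢ−1)), yᵢ = Kᵢxᵢ:
  1: x = 0.155, y = 0.529
  2: x = 0.355, y = 0.297
  3: x = 0.490, y = 0.174

ψ = 0.518, x_3 = 0.490, y_3 = 0.174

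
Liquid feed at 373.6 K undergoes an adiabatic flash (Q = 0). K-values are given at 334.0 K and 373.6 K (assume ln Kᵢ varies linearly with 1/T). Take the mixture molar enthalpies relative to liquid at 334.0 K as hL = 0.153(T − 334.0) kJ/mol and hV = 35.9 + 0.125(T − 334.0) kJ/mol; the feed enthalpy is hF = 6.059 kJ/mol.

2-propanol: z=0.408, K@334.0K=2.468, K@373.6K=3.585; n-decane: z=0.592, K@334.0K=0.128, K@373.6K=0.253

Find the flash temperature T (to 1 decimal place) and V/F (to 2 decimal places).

T = 342.8 K, V/F = 0.13

Adiabatic flash: solve Rachford–Rice at each trial T, then check hF = ψ·hV(T) + (1−ψ)·hL(T).
  T = 334.0 K: K = (2.468, 0.128), RR gives ψ = 0.065, H_out = 2.320 kJ/mol
  T = 373.6 K: K = (3.585, 0.253), RR gives ψ = 0.317, H_out = 17.094 kJ/mol
  T = 353.8 K: K = (3.006, 0.183), RR gives ψ = 0.204, H_out = 10.257 kJ/mol
  T = 343.9 K: K = (2.731, 0.154), RR gives ψ = 0.140, H_out = 6.515 kJ/mol
  T = 338.9 K: K = (2.597, 0.140), RR gives ψ = 0.104, H_out = 4.468 kJ/mol
  T = 341.4 K: K = (2.664, 0.147), RR gives ψ = 0.123, H_out = 5.507 kJ/mol
  T = 342.6 K: K = (2.696, 0.150), RR gives ψ = 0.131, H_out = 5.995 kJ/mol
Linear interpolation between T = 342.6 (H_out = 5.995) and T = 343.9 (H_out = 6.515) on hF = 6.059 gives T ≈ 342.8 K, at which ψ = 0.13.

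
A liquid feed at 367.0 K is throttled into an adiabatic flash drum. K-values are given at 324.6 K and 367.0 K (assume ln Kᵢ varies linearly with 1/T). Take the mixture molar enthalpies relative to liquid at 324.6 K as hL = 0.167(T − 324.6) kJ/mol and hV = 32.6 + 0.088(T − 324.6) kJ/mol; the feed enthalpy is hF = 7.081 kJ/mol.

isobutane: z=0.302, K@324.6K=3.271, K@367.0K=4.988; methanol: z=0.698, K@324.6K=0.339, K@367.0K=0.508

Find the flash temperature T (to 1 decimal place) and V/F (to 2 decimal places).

T = 330.3 K, V/F = 0.19

Adiabatic flash: solve Rachford–Rice at each trial T, then check hF = ψ·hV(T) + (1−ψ)·hL(T).
  T = 324.6 K: K = (3.271, 0.339), RR gives ψ = 0.150, H_out = 4.875 kJ/mol
  T = 367.0 K: K = (4.988, 0.508), RR gives ψ = 0.439, H_out = 19.916 kJ/mol
  T = 345.8 K: K = (4.092, 0.420), RR gives ψ = 0.295, H_out = 12.666 kJ/mol
  T = 335.2 K: K = (3.671, 0.379), RR gives ψ = 0.225, H_out = 8.910 kJ/mol
  T = 329.9 K: K = (3.469, 0.359), RR gives ψ = 0.188, H_out = 6.939 kJ/mol
  T = 332.5 K: K = (3.568, 0.368), RR gives ψ = 0.206, H_out = 7.916 kJ/mol
  T = 331.2 K: K = (3.518, 0.363), RR gives ψ = 0.197, H_out = 7.430 kJ/mol
Linear interpolation between T = 329.9 (H_out = 6.939) and T = 331.2 (H_out = 7.430) on hF = 7.081 gives T ≈ 330.3 K, at which ψ = 0.19.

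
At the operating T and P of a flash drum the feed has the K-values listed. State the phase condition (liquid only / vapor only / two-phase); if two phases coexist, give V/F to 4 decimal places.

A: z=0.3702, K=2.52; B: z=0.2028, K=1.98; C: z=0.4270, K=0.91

vapor only

ΣzᵢKᵢ = 1.7230; Σzᵢ/Kᵢ = 0.7186.
Since Σzᵢ/Kᵢ < 1 the mixture is above its dew point — single vapor phase.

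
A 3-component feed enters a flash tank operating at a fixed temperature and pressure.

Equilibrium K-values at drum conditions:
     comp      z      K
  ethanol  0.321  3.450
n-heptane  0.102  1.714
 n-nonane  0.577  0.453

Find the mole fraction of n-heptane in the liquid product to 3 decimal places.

Rachford–Rice: g(β) = Σ zᵢ(Kᵢ−1)/(1+β(Kᵢ−1)) = 0.
Feasibility: ΣzᵢKᵢ = 1.544, Σzᵢ/Kᵢ = 1.426 — both > 1, two phases present.
Newton–Raphson from β = 0.5:
  β = 0.500: g = -0.0273, g' = -0.745 → β = 0.463
  β = 0.463: g = 0.0003, g' = -0.762 → β = 0.464
Converged at β = 0.464.
Compositions from xᵢ = zᵢ/(1+β(Kᵢ−1)), yᵢ = Kᵢxᵢ:
  ethanol: x = 0.150, y = 0.518
  n-heptane: x = 0.077, y = 0.131
  n-nonane: x = 0.773, y = 0.350

x_n-heptane = 0.077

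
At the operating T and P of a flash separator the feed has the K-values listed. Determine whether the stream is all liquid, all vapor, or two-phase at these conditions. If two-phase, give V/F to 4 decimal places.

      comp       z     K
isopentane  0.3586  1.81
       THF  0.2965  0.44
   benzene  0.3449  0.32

ΣzᵢKᵢ = 0.8899; Σzᵢ/Kᵢ = 1.9498.
Since ΣzᵢKᵢ < 1 the mixture is below its bubble point — single liquid phase.

all liquid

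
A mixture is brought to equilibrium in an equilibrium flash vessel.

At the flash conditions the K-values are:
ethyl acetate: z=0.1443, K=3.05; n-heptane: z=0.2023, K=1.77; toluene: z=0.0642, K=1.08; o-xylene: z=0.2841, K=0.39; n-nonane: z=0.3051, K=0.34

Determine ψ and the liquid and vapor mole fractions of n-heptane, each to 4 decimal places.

ψ = 0.0938, x_n-heptane = 0.1887, y_n-heptane = 0.3339

Iterate (Newton) starting at ψ = 0.4:
  ψ = 0.4000: g = -0.21623, g' = -0.6839 → ψ = 0.0838
  ψ = 0.0838: g = 0.00807, g' = -0.8142 → ψ = 0.0937
  ψ = 0.0937: g = 0.00006, g' = -0.8014 → ψ = 0.0938
Converged at ψ = 0.0938.
Compositions from xᵢ = zᵢ/(1+ψ(Kᵢ−1)), yᵢ = Kᵢxᵢ:
  ethyl acetate: x = 0.1210, y = 0.3691
  n-heptane: x = 0.1887, y = 0.3339
  toluene: x = 0.0637, y = 0.0688
  o-xylene: x = 0.3013, y = 0.1175
  n-nonane: x = 0.3252, y = 0.1106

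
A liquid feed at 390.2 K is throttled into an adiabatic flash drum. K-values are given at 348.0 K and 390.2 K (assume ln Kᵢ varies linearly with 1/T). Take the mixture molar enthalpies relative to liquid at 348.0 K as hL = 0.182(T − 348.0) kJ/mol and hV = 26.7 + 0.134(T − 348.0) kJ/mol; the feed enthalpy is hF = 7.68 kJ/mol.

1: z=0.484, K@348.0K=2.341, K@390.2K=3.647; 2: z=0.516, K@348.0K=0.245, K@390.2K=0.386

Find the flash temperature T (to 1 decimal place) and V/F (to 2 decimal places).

Adiabatic flash: solve Rachford–Rice at each trial T, then check hF = ψ·hV(T) + (1−ψ)·hL(T).
  T = 348.0 K: K = (2.341, 0.245), RR gives ψ = 0.256, H_out = 6.842 kJ/mol
  T = 390.2 K: K = (3.647, 0.386), RR gives ψ = 0.593, H_out = 22.321 kJ/mol
  T = 369.1 K: K = (2.959, 0.312), RR gives ψ = 0.440, H_out = 15.134 kJ/mol
  T = 358.6 K: K = (2.643, 0.277), RR gives ψ = 0.356, H_out = 11.245 kJ/mol
  T = 353.3 K: K = (2.489, 0.261), RR gives ψ = 0.308, H_out = 9.122 kJ/mol
  T = 350.6 K: K = (2.413, 0.253), RR gives ψ = 0.283, H_out = 7.983 kJ/mol
  T = 349.3 K: K = (2.377, 0.249), RR gives ψ = 0.270, H_out = 7.419 kJ/mol
Linear interpolation between T = 349.3 (H_out = 7.419) and T = 350.6 (H_out = 7.983) on hF = 7.68 gives T ≈ 349.9 K, at which ψ = 0.28.

T = 349.9 K, V/F = 0.28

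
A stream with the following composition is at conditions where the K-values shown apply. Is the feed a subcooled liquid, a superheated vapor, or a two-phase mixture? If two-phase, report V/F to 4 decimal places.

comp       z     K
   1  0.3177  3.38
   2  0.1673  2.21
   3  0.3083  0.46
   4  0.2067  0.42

two-phase, V/F = 0.5981

ΣzᵢKᵢ = 1.6722; Σzᵢ/Kᵢ = 1.3321.
Both exceed 1, so a two-phase solution exists.
Newton–Raphson from ψ = 0.6:
  ψ = 0.6000: g = -0.00145, g' = -0.7478 → ψ = 0.5981
Converged at ψ = 0.5981.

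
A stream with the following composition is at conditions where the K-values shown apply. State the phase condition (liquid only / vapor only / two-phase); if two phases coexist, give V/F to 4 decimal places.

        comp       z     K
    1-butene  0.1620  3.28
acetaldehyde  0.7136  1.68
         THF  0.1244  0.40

ΣzᵢKᵢ = 1.7800; Σzᵢ/Kᵢ = 0.7852.
Since Σzᵢ/Kᵢ < 1 the mixture is above its dew point — single vapor phase.

vapor only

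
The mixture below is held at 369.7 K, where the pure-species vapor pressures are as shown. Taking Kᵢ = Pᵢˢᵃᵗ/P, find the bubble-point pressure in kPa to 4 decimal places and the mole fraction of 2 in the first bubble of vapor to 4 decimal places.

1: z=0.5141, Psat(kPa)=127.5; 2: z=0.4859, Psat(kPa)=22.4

At the bubble point ψ → 0, so ΣzᵢKᵢ = 1 with Kᵢ = Pᵢˢᵃᵗ/P ⇒ P = ΣzᵢPᵢˢᵃᵗ.
P = 0.5141·127.5 + 0.4859·22.4 = 76.4319 kPa
yᵢ = zᵢPᵢˢᵃᵗ/P ⇒ y_2 = 0.4859·22.4/76.4319 = 0.1424

Pbub = 76.4319 kPa, y_2 = 0.1424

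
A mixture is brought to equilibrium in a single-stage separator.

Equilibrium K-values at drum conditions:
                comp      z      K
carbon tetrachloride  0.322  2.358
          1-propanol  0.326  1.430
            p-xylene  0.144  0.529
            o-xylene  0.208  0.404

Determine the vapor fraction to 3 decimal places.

Newton–Raphson from ψ = 0.55:
  ψ = 0.550: g = 0.0877, g' = -0.456 → ψ = 0.743
  ψ = 0.743: g = -0.0027, g' = -0.495 → ψ = 0.737
Converged at ψ = 0.737.

ψ = 0.737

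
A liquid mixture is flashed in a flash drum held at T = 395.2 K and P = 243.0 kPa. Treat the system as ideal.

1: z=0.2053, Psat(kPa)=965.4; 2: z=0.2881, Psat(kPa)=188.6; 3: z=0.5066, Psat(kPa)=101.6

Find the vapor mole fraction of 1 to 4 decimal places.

y_1 = 0.5302

Raoult's law: Kᵢ = Pᵢˢᵃᵗ/P = Pᵢˢᵃᵗ/243.0.
  K_1 = 965.4/243.0 = 3.972840, K_2 = 188.6/243.0 = 0.776132, K_3 = 101.6/243.0 = 0.418107
Iterate (Newton) starting at ψ = 0.5:
  ψ = 0.5000: g = -0.24291, g' = -0.6530 → ψ = 0.1280
  ψ = 0.1280: g = 0.05719, g' = -1.1676 → ψ = 0.1770
  ψ = 0.1770: g = 0.00413, g' = -1.0079 → ψ = 0.1811
Converged at ψ = 0.1811.
Compositions from xᵢ = zᵢ/(1+ψ(Kᵢ−1)), yᵢ = Kᵢxᵢ:
  1: x = 0.1335, y = 0.5302
  2: x = 0.3003, y = 0.2331
  3: x = 0.5663, y = 0.2368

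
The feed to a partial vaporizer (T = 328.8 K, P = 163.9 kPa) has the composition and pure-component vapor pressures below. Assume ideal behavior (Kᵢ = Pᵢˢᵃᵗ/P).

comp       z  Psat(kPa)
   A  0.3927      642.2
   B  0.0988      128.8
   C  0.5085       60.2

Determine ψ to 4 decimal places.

ψ = 0.4718

Raoult's law: Kᵢ = Pᵢˢᵃᵗ/P = Pᵢˢᵃᵗ/163.9.
  K_A = 642.2/163.9 = 3.918243, K_B = 128.8/163.9 = 0.785845, K_C = 60.2/163.9 = 0.367297
Let ψ = V/F and solve Σ zᵢ(Kᵢ−1)/(1+ψ(Kᵢ−1)) = 0.
Feasibility: ΣzᵢKᵢ = 1.8031, Σzᵢ/Kᵢ = 1.6104 — both > 1, two phases present.
Newton–Raphson from ψ = 0.5:
  ψ = 0.5000: g = -0.02828, g' = -0.9942 → ψ = 0.4716
  ψ = 0.4716: g = 0.00023, g' = -1.0114 → ψ = 0.4718
Converged at ψ = 0.4718.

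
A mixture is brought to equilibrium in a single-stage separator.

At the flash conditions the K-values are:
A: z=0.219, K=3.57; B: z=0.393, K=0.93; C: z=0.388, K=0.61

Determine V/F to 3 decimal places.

Material balance + equilibrium reduce to Σ zᵢ(Kᵢ−1)/(1+V/F(Kᵢ−1)) = 0.
Feasibility: ΣzᵢKᵢ = 1.384, Σzᵢ/Kᵢ = 1.120 — both > 1, two phases present.
Iterate (Newton) starting at V/F = 0.54:
  V/F = 0.540: g = 0.0154, g' = -0.350 → V/F = 0.584
  V/F = 0.584: g = 0.0004, g' = -0.332 → V/F = 0.585
Converged at V/F = 0.585.

V/F = 0.585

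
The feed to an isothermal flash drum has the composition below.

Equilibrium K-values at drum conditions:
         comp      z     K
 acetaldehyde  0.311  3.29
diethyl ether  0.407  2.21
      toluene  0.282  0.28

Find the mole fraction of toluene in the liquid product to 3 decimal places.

Let ψ = V/F and solve Σ zᵢ(Kᵢ−1)/(1+ψ(Kᵢ−1)) = 0.
g(0) = ΣzᵢKᵢ − 1 = 1.002 and g(1) = 1 − Σzᵢ/Kᵢ = -0.286, so a root lies in (0, 1).
Iterate (Newton) starting at ψ = 0.68:
  ψ = 0.680: g = 0.1509, g' = -0.990 → ψ = 0.832
  ψ = 0.832: g = -0.0163, g' = -1.252 → ψ = 0.819
Converged at ψ = 0.819.
Compositions from xᵢ = zᵢ/(1+ψ(Kᵢ−1)), yᵢ = Kᵢxᵢ:
  acetaldehyde: x = 0.108, y = 0.356
  diethyl ether: x = 0.204, y = 0.452
  toluene: x = 0.687, y = 0.192

x_toluene = 0.687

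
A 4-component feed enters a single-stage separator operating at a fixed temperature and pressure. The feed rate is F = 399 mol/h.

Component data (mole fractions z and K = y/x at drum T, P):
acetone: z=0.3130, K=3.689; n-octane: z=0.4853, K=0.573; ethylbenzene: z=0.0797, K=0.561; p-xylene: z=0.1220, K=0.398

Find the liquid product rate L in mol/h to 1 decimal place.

L = 230.6 mol/h

Rachford–Rice: g(V/F) = Σ zᵢ(Kᵢ−1)/(1+V/F(Kᵢ−1)) = 0.
Feasibility: ΣzᵢKᵢ = 1.5260, Σzᵢ/Kᵢ = 1.3804 — both > 1, two phases present.
Iterate (Newton) starting at V/F = 0.5:
  V/F = 0.5000: g = -0.05438, g' = -0.6705 → V/F = 0.4189
  V/F = 0.4189: g = 0.00237, g' = -0.7339 → V/F = 0.4221
Converged at V/F = 0.4221.
Then V = V/F·F = 0.4221·399 = 168.4 mol/h and L = F − V = 230.6 mol/h.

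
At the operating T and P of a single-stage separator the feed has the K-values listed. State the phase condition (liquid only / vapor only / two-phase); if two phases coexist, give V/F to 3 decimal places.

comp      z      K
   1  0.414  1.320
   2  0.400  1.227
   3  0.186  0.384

ΣzᵢKᵢ = 1.109; Σzᵢ/Kᵢ = 1.124.
Both exceed 1, so a two-phase solution exists.
Let ψ = V/F and solve Σ zᵢ(Kᵢ−1)/(1+ψ(Kᵢ−1)) = 0.
Newton iteration, ψ⁰ = 0.5:
  ψ = 0.500: g = 0.0302, g' = -0.196 → ψ = 0.654
  ψ = 0.654: g = -0.0033, g' = -0.243 → ψ = 0.641
  ψ = 0.641: g = -0.0000, g' = -0.237 → ψ = 0.640
Converged at ψ = 0.640.

two-phase, V/F = 0.640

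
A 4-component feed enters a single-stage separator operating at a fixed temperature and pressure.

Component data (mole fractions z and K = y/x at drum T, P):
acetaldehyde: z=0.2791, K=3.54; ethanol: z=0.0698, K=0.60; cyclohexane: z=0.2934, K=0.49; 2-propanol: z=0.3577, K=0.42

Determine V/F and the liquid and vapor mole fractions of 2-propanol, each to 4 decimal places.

V/F = 0.2380, x_2-propanol = 0.4150, y_2-propanol = 0.1743

Material balance + equilibrium reduce to Σ zᵢ(Kᵢ−1)/(1+V/F(Kᵢ−1)) = 0.
Check two-phase: ΣzᵢKᵢ = 1.3239 > 1 and Σzᵢ/Kᵢ = 1.6456 > 1, so g(0) = 0.3239 > 0 and g(1) = -0.6456 < 0.
Newton iteration, V/F⁰ = 0.56:
  V/F = 0.5600: g = -0.26005, g' = -0.7389 → V/F = 0.2080
  V/F = 0.2080: g = 0.03003, g' = -1.0352 → V/F = 0.2371
  V/F = 0.2371: g = 0.00089, g' = -0.9756 → V/F = 0.2380
Converged at V/F = 0.2380.
Compositions from xᵢ = zᵢ/(1+V/F(Kᵢ−1)), yᵢ = Kᵢxᵢ:
  acetaldehyde: x = 0.1740, y = 0.6158
  ethanol: x = 0.0771, y = 0.0463
  cyclohexane: x = 0.3339, y = 0.1636
  2-propanol: x = 0.4150, y = 0.1743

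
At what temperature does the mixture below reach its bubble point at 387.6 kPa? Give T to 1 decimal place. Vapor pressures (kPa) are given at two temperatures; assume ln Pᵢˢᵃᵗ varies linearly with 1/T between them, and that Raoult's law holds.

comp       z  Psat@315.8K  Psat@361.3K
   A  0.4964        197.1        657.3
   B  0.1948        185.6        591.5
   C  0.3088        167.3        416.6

Bubble-point temperature: ΣzᵢPᵢˢᵃᵗ(T) = P. Interpolate ln Pᵢˢᵃᵗ = aᵢ + bᵢ/T.
  T = 315.8 K: ΣzᵢPᵢˢᵃᵗ = 185.66 kPa
  T = 361.3 K: ΣzᵢPᵢˢᵃᵗ = 570.15 kPa
  T = 338.6 K: ΣzᵢPᵢˢᵃᵗ = 337.63 kPa
  T = 350.0 K: ΣzᵢPᵢˢᵃᵗ = 442.83 kPa
  T = 344.3 K: ΣzᵢPᵢˢᵃᵗ = 387.50 kPa
  T = 347.1 K: ΣzᵢPᵢˢᵃᵗ = 413.97 kPa
Interpolating between 344.3 K and 347.1 K gives T ≈ 344.3 K.

T = 344.3 K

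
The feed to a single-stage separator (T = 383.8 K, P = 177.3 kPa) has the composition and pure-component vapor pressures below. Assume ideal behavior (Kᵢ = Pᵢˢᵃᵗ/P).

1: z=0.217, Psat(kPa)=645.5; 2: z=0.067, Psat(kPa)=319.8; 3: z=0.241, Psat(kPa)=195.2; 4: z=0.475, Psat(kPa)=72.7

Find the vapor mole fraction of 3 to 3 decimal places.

Raoult's law: Kᵢ = Pᵢˢᵃᵗ/P = Pᵢˢᵃᵗ/177.3.
  K_1 = 645.5/177.3 = 3.64072, K_2 = 319.8/177.3 = 1.80372, K_3 = 195.2/177.3 = 1.10096, K_4 = 72.7/177.3 = 0.41004
Material balance + equilibrium reduce to Σ zᵢ(Kᵢ−1)/(1+ψ(Kᵢ−1)) = 0.
Feasibility: ΣzᵢKᵢ = 1.371, Σzᵢ/Kᵢ = 1.474 — both > 1, two phases present.
Newton iteration, ψ⁰ = 0.5:
  ψ = 0.500: g = -0.0889, g' = -0.638 → ψ = 0.361
  ψ = 0.361: g = 0.0028, g' = -0.692 → ψ = 0.365
Converged at ψ = 0.365.
Compositions from xᵢ = zᵢ/(1+ψ(Kᵢ−1)), yᵢ = Kᵢxᵢ:
  1: x = 0.111, y = 0.402
  2: x = 0.052, y = 0.093
  3: x = 0.232, y = 0.256
  4: x = 0.605, y = 0.248

y_3 = 0.256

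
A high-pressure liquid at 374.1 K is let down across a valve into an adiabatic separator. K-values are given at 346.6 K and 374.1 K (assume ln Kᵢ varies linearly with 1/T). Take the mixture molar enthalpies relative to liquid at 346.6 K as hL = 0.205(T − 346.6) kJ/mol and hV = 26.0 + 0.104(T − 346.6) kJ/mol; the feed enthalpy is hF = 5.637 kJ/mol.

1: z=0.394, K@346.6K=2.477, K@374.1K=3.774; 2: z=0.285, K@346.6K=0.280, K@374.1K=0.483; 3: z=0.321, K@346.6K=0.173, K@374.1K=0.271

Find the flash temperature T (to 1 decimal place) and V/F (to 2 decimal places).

Adiabatic flash: solve Rachford–Rice at each trial T, then check hF = ψ·hV(T) + (1−ψ)·hL(T).
  T = 346.6 K: K = (2.477, 0.280, 0.173), RR gives ψ = 0.097, H_out = 2.517 kJ/mol
  T = 374.1 K: K = (3.774, 0.483, 0.271), RR gives ψ = 0.402, H_out = 14.967 kJ/mol
  T = 360.4 K: K = (3.085, 0.372, 0.219), RR gives ψ = 0.263, H_out = 9.308 kJ/mol
  T = 353.5 K: K = (2.770, 0.324, 0.195), RR gives ψ = 0.186, H_out = 6.125 kJ/mol
  T = 350.1 K: K = (2.623, 0.302, 0.184), RR gives ψ = 0.144, H_out = 4.414 kJ/mol
  T = 351.8 K: K = (2.696, 0.312, 0.189), RR gives ψ = 0.166, H_out = 5.284 kJ/mol
Linear interpolation between T = 351.8 (H_out = 5.284) and T = 353.5 (H_out = 6.125) on hF = 5.637 gives T ≈ 352.5 K, at which ψ = 0.17.

T = 352.5 K, V/F = 0.17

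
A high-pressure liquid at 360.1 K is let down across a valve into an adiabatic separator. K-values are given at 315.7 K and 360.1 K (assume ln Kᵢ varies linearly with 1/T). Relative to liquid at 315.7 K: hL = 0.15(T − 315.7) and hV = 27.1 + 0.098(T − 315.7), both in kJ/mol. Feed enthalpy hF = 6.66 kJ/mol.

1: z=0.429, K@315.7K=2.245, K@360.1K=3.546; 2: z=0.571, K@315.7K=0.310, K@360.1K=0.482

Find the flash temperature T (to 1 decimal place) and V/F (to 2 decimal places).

T = 320.5 K, V/F = 0.22

Adiabatic flash: solve Rachford–Rice at each trial T, then check hF = ψ·hV(T) + (1−ψ)·hL(T).
  T = 315.7 K: K = (2.245, 0.310), RR gives ψ = 0.163, H_out = 4.420 kJ/mol
  T = 360.1 K: K = (3.546, 0.482), RR gives ψ = 0.604, H_out = 21.632 kJ/mol
  T = 337.9 K: K = (2.864, 0.392), RR gives ψ = 0.400, H_out = 13.696 kJ/mol
  T = 326.8 K: K = (2.546, 0.350), RR gives ψ = 0.291, H_out = 9.378 kJ/mol
  T = 321.2 K: K = (2.392, 0.330), RR gives ψ = 0.230, H_out = 6.986 kJ/mol
  T = 318.4 K: K = (2.317, 0.320), RR gives ψ = 0.197, H_out = 5.711 kJ/mol
  T = 319.8 K: K = (2.354, 0.325), RR gives ψ = 0.214, H_out = 6.356 kJ/mol
Linear interpolation between T = 319.8 (H_out = 6.356) and T = 321.2 (H_out = 6.986) on hF = 6.66 gives T ≈ 320.5 K, at which ψ = 0.22.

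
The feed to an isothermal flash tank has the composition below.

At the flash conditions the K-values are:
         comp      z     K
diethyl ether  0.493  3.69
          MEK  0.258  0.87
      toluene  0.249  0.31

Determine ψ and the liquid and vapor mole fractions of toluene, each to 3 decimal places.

Newton–Raphson from ψ = 0.5:
  ψ = 0.500: g = 0.2674, g' = -0.930 → ψ = 0.787
  ψ = 0.787: g = 0.0117, g' = -0.941 → ψ = 0.800
Converged at ψ = 0.800.
Compositions from xᵢ = zᵢ/(1+ψ(Kᵢ−1)), yᵢ = Kᵢxᵢ:
  diethyl ether: x = 0.156, y = 0.577
  MEK: x = 0.288, y = 0.251
  toluene: x = 0.556, y = 0.172

ψ = 0.800, x_toluene = 0.556, y_toluene = 0.172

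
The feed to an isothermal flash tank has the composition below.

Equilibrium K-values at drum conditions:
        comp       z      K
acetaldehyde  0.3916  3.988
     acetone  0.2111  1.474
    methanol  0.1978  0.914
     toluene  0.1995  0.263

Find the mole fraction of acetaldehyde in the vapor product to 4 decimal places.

Newton–Raphson from ψ = 0.5:
  ψ = 0.5000: g = 0.29945, g' = -0.8664 → ψ = 0.8456
  ψ = 0.8456: g = -0.00537, g' = -1.0703 → ψ = 0.8406
Converged at ψ = 0.8406.
Compositions from xᵢ = zᵢ/(1+ψ(Kᵢ−1)), yᵢ = Kᵢxᵢ:
  acetaldehyde: x = 0.1115, y = 0.4447
  acetone: x = 0.1510, y = 0.2225
  methanol: x = 0.2132, y = 0.1949
  toluene: x = 0.5243, y = 0.1379

y_acetaldehyde = 0.4447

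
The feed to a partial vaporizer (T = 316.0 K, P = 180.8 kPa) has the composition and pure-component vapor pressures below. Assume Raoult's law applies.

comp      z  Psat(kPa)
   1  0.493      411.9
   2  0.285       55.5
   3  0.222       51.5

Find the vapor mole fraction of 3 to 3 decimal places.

Raoult's law: Kᵢ = Pᵢˢᵃᵗ/P = Pᵢˢᵃᵗ/180.8.
  K_1 = 411.9/180.8 = 2.27821, K_2 = 55.5/180.8 = 0.30697, K_3 = 51.5/180.8 = 0.28485
Newton iteration, ψ⁰ = 0.5:
  ψ = 0.500: g = -0.1649, g' = -0.895 → ψ = 0.316
  ψ = 0.316: g = -0.0090, g' = -0.823 → ψ = 0.305
Converged at ψ = 0.305.
Compositions from xᵢ = zᵢ/(1+ψ(Kᵢ−1)), yᵢ = Kᵢxᵢ:
  1: x = 0.355, y = 0.808
  2: x = 0.361, y = 0.111
  3: x = 0.284, y = 0.081

y_3 = 0.081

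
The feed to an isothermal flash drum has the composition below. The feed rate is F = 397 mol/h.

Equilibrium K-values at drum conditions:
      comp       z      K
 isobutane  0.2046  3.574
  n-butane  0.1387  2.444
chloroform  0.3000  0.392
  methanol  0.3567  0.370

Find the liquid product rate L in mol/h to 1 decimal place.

Rachford–Rice: g(ψ) = Σ zᵢ(Kᵢ−1)/(1+ψ(Kᵢ−1)) = 0.
g(0) = ΣzᵢKᵢ − 1 = 0.3198 and g(1) = 1 − Σzᵢ/Kᵢ = -0.8434, so a root lies in (0, 1).
Iterate (Newton) starting at ψ = 0.5:
  ψ = 0.5000: g = -0.24354, g' = -0.8874 → ψ = 0.2255
  ψ = 0.2255: g = 0.01096, g' = -1.0485 → ψ = 0.2360
  ψ = 0.2360: g = 0.00009, g' = -1.0320 → ψ = 0.2361
Converged at ψ = 0.2361.
Then V = ψ·F = 0.2361·397 = 93.7 mol/h and L = F − V = 303.3 mol/h.

L = 303.3 mol/h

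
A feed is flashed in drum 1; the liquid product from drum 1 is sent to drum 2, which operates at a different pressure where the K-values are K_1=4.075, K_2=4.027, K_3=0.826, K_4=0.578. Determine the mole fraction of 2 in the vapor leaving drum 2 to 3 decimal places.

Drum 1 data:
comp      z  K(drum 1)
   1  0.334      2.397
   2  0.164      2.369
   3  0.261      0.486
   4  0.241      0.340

y_2 (drum 2) = 0.125

Drum 1:
Rachford–Rice: g(ψ₁) = Σ zᵢ(Kᵢ−1)/(1+ψ₁(Kᵢ−1)) = 0.
Feasibility: ΣzᵢKᵢ = 1.398, Σzᵢ/Kᵢ = 1.454 — both > 1, two phases present.
Newton iteration, ψ₁⁰ = 0.43:
  ψ₁ = 0.430: g = 0.0385, g' = -0.694 → ψ₁ = 0.485
  ψ₁ = 0.485: g = 0.0001, g' = -0.692 → ψ₁ = 0.486
Converged at ψ₁ = 0.486.
Drum-1 compositions:
  1: x = 0.199, y = 0.477
  2: x = 0.099, y = 0.233
  3: x = 0.348, y = 0.169
  4: x = 0.355, y = 0.121
Drum-2 feed = drum-1 liquid: z₂ = (0.1990, 0.0985, 0.3478, 0.3547).
Drum 2:
Let ψ₂ = V/F and solve Σ zᵢ(Kᵢ−1)/(1+ψ₂(Kᵢ−1)) = 0.
g(0) = ΣzᵢKᵢ − 1 = 0.700 and g(1) = 1 − Σzᵢ/Kᵢ = -0.108, so a root lies in (0, 1).
Iterate (Newton) starting at ψ₂ = 0.5:
  ψ₂ = 0.500: g = 0.1038, g' = -0.549 → ψ₂ = 0.689
  ψ₂ = 0.689: g = 0.0131, g' = -0.427 → ψ₂ = 0.720
Converged at ψ₂ = 0.720.
  1: x = 0.062, y = 0.252
  2: x = 0.031, y = 0.125
  3: x = 0.398, y = 0.328
  4: x = 0.509, y = 0.294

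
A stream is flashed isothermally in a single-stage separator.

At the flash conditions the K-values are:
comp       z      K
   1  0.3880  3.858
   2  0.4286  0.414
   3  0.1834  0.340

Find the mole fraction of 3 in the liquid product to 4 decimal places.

Material balance + equilibrium reduce to Σ zᵢ(Kᵢ−1)/(1+ψ(Kᵢ−1)) = 0.
Feasibility: ΣzᵢKᵢ = 1.7367, Σzᵢ/Kᵢ = 1.6752 — both > 1, two phases present.
Iterate (Newton) starting at ψ = 0.33:
  ψ = 0.3300: g = 0.10456, g' = -1.1961 → ψ = 0.4174
  ψ = 0.4174: g = 0.00611, g' = -1.0691 → ψ = 0.4231
Converged at ψ = 0.4231.
Compositions from xᵢ = zᵢ/(1+ψ(Kᵢ−1)), yᵢ = Kᵢxᵢ:
  1: x = 0.1756, y = 0.6775
  2: x = 0.5699, y = 0.2359
  3: x = 0.2545, y = 0.0865

x_3 = 0.2545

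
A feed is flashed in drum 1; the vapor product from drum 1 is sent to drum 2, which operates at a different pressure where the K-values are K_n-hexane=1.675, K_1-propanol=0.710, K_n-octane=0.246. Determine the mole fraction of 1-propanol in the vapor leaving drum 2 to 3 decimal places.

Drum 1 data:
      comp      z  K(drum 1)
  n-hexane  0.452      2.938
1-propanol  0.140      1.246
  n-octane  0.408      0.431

y_1-propanol (drum 2) = 0.113

Drum 1:
Let ψ₁ = V/F and solve Σ zᵢ(Kᵢ−1)/(1+ψ₁(Kᵢ−1)) = 0.
Check two-phase: ΣzᵢKᵢ = 1.678 > 1 and Σzᵢ/Kᵢ = 1.213 > 1, so g(0) = 0.678 > 0 and g(1) = -0.213 < 0.
Newton–Raphson from ψ₁ = 0.38:
  ψ₁ = 0.380: g = 0.2398, g' = -0.785 → ψ₁ = 0.685
  ψ₁ = 0.685: g = 0.0251, g' = -0.674 → ψ₁ = 0.723
  ψ₁ = 0.723: g = -0.0001, g' = -0.682 → ψ₁ = 0.722
Converged at ψ₁ = 0.722.
Drum-1 compositions:
  n-hexane: x = 0.188, y = 0.553
  1-propanol: x = 0.119, y = 0.148
  n-octane: x = 0.693, y = 0.299
Drum-2 feed = drum-1 vapor: z₂ = (0.5533, 0.1481, 0.2986).
Drum 2:
Let ψ₂ = V/F and solve Σ zᵢ(Kᵢ−1)/(1+ψ₂(Kᵢ−1)) = 0.
Check two-phase: ΣzᵢKᵢ = 1.105 > 1 and Σzᵢ/Kᵢ = 1.753 > 1, so g(0) = 0.105 > 0 and g(1) = -0.753 < 0.
Newton–Raphson from ψ₂ = 0.35:
  ψ₂ = 0.350: g = -0.0516, g' = -0.494 → ψ₂ = 0.246
  ψ₂ = 0.246: g = -0.0022, g' = -0.456 → ψ₂ = 0.241
Converged at ψ₂ = 0.241.
  n-hexane: x = 0.476, y = 0.797
  1-propanol: x = 0.159, y = 0.113
  n-octane: x = 0.365, y = 0.090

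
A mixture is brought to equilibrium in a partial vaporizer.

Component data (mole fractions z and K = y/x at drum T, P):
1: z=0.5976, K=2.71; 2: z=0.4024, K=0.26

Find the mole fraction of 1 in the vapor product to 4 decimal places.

y_1 = 0.8185

Material balance + equilibrium reduce to Σ zᵢ(Kᵢ−1)/(1+β(Kᵢ−1)) = 0.
g(0) = ΣzᵢKᵢ − 1 = 0.7241 and g(1) = 1 − Σzᵢ/Kᵢ = -0.7682, so a root lies in (0, 1).
Newton–Raphson from β = 0.5:
  β = 0.5000: g = 0.07823, g' = -1.0630 → β = 0.5736
  β = 0.5736: g = -0.00149, g' = -1.1106 → β = 0.5722
Converged at β = 0.5722.
Compositions from xᵢ = zᵢ/(1+β(Kᵢ−1)), yᵢ = Kᵢxᵢ:
  1: x = 0.3020, y = 0.8185
  2: x = 0.6980, y = 0.1815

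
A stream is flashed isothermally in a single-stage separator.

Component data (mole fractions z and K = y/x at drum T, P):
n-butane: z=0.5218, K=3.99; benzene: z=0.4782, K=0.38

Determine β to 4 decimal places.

β = 0.6817

Material balance + equilibrium reduce to Σ zᵢ(Kᵢ−1)/(1+β(Kᵢ−1)) = 0.
Check two-phase: ΣzᵢKᵢ = 2.2637 > 1 and Σzᵢ/Kᵢ = 1.3892 > 1, so g(0) = 1.2637 > 0 and g(1) = -0.3892 < 0.
Binary case is linear: z₁(K₁−1)(1+β(K₂−1)) + z₂(K₂−1)(1+β(K₁−1)) = 0
⇒ β = [z₁(K₁−1)+z₂(K₂−1)] / [−(K₁−1)(K₂−1)] = 1.26370/1.85380 = 0.6817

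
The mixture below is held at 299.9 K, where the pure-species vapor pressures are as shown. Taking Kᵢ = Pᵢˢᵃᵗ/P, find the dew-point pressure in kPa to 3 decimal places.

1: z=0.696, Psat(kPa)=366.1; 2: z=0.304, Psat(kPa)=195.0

Pdew = 289.009 kPa

At the dew point ψ → 1, so Σzᵢ/Kᵢ = 1 with Kᵢ = Pᵢˢᵃᵗ/P ⇒ 1/P = Σzᵢ/Pᵢˢᵃᵗ.
1/P = 0.696/366.1 + 0.304/195.0 = 0.003460 ⇒ P = 289.009 kPa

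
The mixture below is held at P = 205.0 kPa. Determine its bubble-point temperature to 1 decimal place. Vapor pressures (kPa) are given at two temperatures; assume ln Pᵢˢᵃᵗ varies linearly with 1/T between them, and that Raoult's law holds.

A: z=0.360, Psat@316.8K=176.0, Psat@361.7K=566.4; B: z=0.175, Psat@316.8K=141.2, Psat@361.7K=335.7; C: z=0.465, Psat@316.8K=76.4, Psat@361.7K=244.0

Bubble-point temperature: ΣzᵢPᵢˢᵃᵗ(T) = P. Interpolate ln Pᵢˢᵃᵗ = aᵢ + bᵢ/T.
  T = 316.8 K: ΣzᵢPᵢˢᵃᵗ = 123.60 kPa
  T = 361.7 K: ΣzᵢPᵢˢᵃᵗ = 376.11 kPa
  T = 339.2 K: ΣzᵢPᵢˢᵃᵗ = 223.05 kPa
  T = 328.0 K: ΣzᵢPᵢˢᵃᵗ = 167.64 kPa
  T = 333.6 K: ΣzᵢPᵢˢᵃᵗ = 193.81 kPa
  T = 336.4 K: ΣzᵢPᵢˢᵃᵗ = 208.04 kPa
Interpolating between 333.6 K and 336.4 K gives T ≈ 335.8 K.

T = 335.8 K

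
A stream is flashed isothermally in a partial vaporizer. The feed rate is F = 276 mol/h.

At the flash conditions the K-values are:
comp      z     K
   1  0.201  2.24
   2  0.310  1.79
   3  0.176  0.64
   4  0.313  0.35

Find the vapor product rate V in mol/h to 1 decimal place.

Rachford–Rice: g(β) = Σ zᵢ(Kᵢ−1)/(1+β(Kᵢ−1)) = 0.
Check two-phase: ΣzᵢKᵢ = 1.227 > 1 and Σzᵢ/Kᵢ = 1.432 > 1, so g(0) = 0.227 > 0 and g(1) = -0.432 < 0.
Newton iteration, β⁰ = 0.63:
  β = 0.630: g = -0.1230, g' = -0.601 → β = 0.425
  β = 0.425: g = -0.0095, g' = -0.525 → β = 0.407
Converged at β = 0.407.
Then V = β·F = 0.4072·276 = 112.4 mol/h and L = F − V = 163.6 mol/h.

V = 112.4 mol/h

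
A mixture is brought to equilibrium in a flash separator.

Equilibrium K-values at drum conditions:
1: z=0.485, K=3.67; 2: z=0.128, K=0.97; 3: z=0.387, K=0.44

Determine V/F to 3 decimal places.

Rachford–Rice: g(V/F) = Σ zᵢ(Kᵢ−1)/(1+V/F(Kᵢ−1)) = 0.
Feasibility: ΣzᵢKᵢ = 2.074, Σzᵢ/Kᵢ = 1.144 — both > 1, two phases present.
Newton–Raphson from V/F = 0.39:
  V/F = 0.390: g = 0.3532, g' = -1.029 → V/F = 0.733
  V/F = 0.733: g = 0.0661, g' = -0.745 → V/F = 0.822
Converged at V/F = 0.822.

V/F = 0.822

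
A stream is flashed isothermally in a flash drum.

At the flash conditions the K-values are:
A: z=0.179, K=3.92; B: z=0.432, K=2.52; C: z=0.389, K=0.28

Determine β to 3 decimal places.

Material balance + equilibrium reduce to Σ zᵢ(Kᵢ−1)/(1+β(Kᵢ−1)) = 0.
Check two-phase: ΣzᵢKᵢ = 1.899 > 1 and Σzᵢ/Kᵢ = 1.606 > 1, so g(0) = 0.899 > 0 and g(1) = -0.606 < 0.
Iterate (Newton) starting at β = 0.5:
  β = 0.500: g = 0.1479, g' = -1.067 → β = 0.639
  β = 0.639: g = -0.0029, g' = -1.134 → β = 0.636
Converged at β = 0.636.

β = 0.636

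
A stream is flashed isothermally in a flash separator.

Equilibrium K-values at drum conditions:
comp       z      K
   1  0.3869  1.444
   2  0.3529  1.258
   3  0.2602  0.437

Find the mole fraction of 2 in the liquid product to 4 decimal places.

Rachford–Rice: g(ψ) = Σ zᵢ(Kᵢ−1)/(1+ψ(Kᵢ−1)) = 0.
Feasibility: ΣzᵢKᵢ = 1.1163, Σzᵢ/Kᵢ = 1.1439 — both > 1, two phases present.
Newton iteration, ψ⁰ = 0.49:
  ψ = 0.4900: g = 0.01962, g' = -0.2272 → ψ = 0.5763
  ψ = 0.5763: g = -0.00081, g' = -0.2469 → ψ = 0.5730
Converged at ψ = 0.5730.
Compositions from xᵢ = zᵢ/(1+ψ(Kᵢ−1)), yᵢ = Kᵢxᵢ:
  1: x = 0.3084, y = 0.4454
  2: x = 0.3074, y = 0.3868
  3: x = 0.3841, y = 0.1679

x_2 = 0.3074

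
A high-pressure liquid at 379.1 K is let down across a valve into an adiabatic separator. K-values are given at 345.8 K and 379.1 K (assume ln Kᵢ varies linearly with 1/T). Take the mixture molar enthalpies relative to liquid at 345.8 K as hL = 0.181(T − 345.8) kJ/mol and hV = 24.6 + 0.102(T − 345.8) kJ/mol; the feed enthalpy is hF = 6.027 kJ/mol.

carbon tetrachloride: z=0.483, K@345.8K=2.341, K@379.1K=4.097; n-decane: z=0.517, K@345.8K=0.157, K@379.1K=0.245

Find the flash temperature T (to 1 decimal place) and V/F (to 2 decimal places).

Adiabatic flash: solve Rachford–Rice at each trial T, then check hF = ψ·hV(T) + (1−ψ)·hL(T).
  T = 345.8 K: K = (2.341, 0.157), RR gives ψ = 0.187, H_out = 4.611 kJ/mol
  T = 379.1 K: K = (4.097, 0.245), RR gives ψ = 0.473, H_out = 16.414 kJ/mol
  T = 362.5 K: K = (3.140, 0.198), RR gives ψ = 0.361, H_out = 11.423 kJ/mol
  T = 354.1 K: K = (2.718, 0.177), RR gives ψ = 0.286, H_out = 8.346 kJ/mol
  T = 350.0 K: K = (2.527, 0.167), RR gives ψ = 0.241, H_out = 6.613 kJ/mol
  T = 347.9 K: K = (2.433, 0.162), RR gives ψ = 0.215, H_out = 5.644 kJ/mol
Linear interpolation between T = 347.9 (H_out = 5.644) and T = 350.0 (H_out = 6.613) on hF = 6.027 gives T ≈ 348.7 K, at which ψ = 0.23.

T = 348.7 K, V/F = 0.23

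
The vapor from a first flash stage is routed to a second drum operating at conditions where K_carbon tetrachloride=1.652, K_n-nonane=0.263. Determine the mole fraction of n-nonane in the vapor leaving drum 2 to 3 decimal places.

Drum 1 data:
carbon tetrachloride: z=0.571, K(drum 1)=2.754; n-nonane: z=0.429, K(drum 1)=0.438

Drum 1:
Iterate (Newton) starting at ψ₁ = 0.5:
  ψ₁ = 0.500: g = 0.1983, g' = -0.761 → ψ₁ = 0.761
  ψ₁ = 0.761: g = 0.0080, g' = -0.736 → ψ₁ = 0.771
Converged at ψ₁ = 0.771.
Drum-1 compositions:
  carbon tetrachloride: x = 0.243, y = 0.668
  n-nonane: x = 0.757, y = 0.332
Drum-2 feed = drum-1 vapor: z₂ = (0.6683, 0.3317).
Drum 2:
Binary case is linear: z₁(K₁−1)(1+ψ₂(K₂−1)) + z₂(K₂−1)(1+ψ₂(K₁−1)) = 0
⇒ ψ₂ = [z₁(K₁−1)+z₂(K₂−1)] / [−(K₁−1)(K₂−1)] = 0.1912/0.4805 = 0.398
  carbon tetrachloride: x = 0.531, y = 0.877
  n-nonane: x = 0.469, y = 0.123

y_n-nonane (drum 2) = 0.123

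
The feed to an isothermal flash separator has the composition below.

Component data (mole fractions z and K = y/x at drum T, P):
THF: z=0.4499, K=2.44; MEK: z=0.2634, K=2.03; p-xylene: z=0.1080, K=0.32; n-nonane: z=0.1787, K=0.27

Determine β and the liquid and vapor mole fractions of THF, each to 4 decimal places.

β = 0.7763, x_THF = 0.2124, y_THF = 0.5183

Rachford–Rice: g(β) = Σ zᵢ(Kᵢ−1)/(1+β(Kᵢ−1)) = 0.
Feasibility: ΣzᵢKᵢ = 1.7153, Σzᵢ/Kᵢ = 1.3135 — both > 1, two phases present.
Newton iteration, β⁰ = 0.45:
  β = 0.4500: g = 0.27841, g' = -0.7888 → β = 0.8029
  β = 0.8029: g = -0.02801, g' = -1.0826 → β = 0.7771
  β = 0.7771: g = -0.00074, g' = -1.0270 → β = 0.7763
Converged at β = 0.7763.
Compositions from xᵢ = zᵢ/(1+β(Kᵢ−1)), yᵢ = Kᵢxᵢ:
  THF: x = 0.2124, y = 0.5183
  MEK: x = 0.1464, y = 0.2971
  p-xylene: x = 0.2288, y = 0.0732
  n-nonane: x = 0.4124, y = 0.1114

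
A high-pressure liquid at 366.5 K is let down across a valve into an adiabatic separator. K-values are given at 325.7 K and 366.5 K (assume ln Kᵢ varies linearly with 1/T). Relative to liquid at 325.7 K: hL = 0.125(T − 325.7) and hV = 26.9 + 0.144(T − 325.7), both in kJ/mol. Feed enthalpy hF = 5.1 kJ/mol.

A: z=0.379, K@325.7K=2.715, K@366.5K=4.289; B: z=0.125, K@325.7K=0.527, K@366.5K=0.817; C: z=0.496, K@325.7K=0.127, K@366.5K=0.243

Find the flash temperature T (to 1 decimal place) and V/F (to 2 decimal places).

T = 331.5 K, V/F = 0.16

Adiabatic flash: solve Rachford–Rice at each trial T, then check hF = ψ·hV(T) + (1−ψ)·hL(T).
  T = 325.7 K: K = (2.715, 0.527, 0.127), RR gives ψ = 0.114, H_out = 3.074 kJ/mol
  T = 366.5 K: K = (4.289, 0.817, 0.243), RR gives ψ = 0.382, H_out = 15.664 kJ/mol
  T = 346.1 K: K = (3.459, 0.665, 0.179), RR gives ψ = 0.263, H_out = 9.739 kJ/mol
  T = 335.9 K: K = (3.076, 0.594, 0.152), RR gives ψ = 0.195, H_out = 6.571 kJ/mol
  T = 330.8 K: K = (2.892, 0.560, 0.139), RR gives ψ = 0.157, H_out = 4.877 kJ/mol
  T = 333.4 K: K = (2.985, 0.577, 0.145), RR gives ψ = 0.177, H_out = 5.752 kJ/mol
  T = 332.1 K: K = (2.939, 0.569, 0.142), RR gives ψ = 0.167, H_out = 5.318 kJ/mol
Linear interpolation between T = 330.8 (H_out = 4.877) and T = 332.1 (H_out = 5.318) on hF = 5.1 gives T ≈ 331.5 K, at which ψ = 0.16.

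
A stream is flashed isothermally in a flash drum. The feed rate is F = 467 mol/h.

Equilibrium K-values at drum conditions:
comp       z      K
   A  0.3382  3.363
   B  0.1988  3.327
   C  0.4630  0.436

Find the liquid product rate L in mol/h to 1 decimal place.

Let ψ = V/F and solve Σ zᵢ(Kᵢ−1)/(1+ψ(Kᵢ−1)) = 0.
g(0) = ΣzᵢKᵢ − 1 = 1.0006 and g(1) = 1 − Σzᵢ/Kᵢ = -0.2222, so a root lies in (0, 1).
Newton–Raphson from ψ = 0.5:
  ψ = 0.5000: g = 0.21647, g' = -0.9125 → ψ = 0.7372
  ψ = 0.7372: g = 0.01481, g' = -0.8287 → ψ = 0.7551
Converged at ψ = 0.7551.
Then V = ψ·F = 0.7551·467 = 352.6 mol/h and L = F − V = 114.4 mol/h.

L = 114.4 mol/h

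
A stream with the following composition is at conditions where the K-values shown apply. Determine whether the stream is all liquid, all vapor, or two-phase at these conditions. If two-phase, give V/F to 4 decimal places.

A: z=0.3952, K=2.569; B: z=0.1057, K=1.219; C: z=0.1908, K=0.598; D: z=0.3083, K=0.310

two-phase, V/F = 0.4245

ΣzᵢKᵢ = 1.3538; Σzᵢ/Kᵢ = 1.5541.
Both exceed 1, so a two-phase solution exists.
Material balance + equilibrium reduce to Σ zᵢ(Kᵢ−1)/(1+ψ(Kᵢ−1)) = 0.
Newton–Raphson from ψ = 0.34:
  ψ = 0.3400: g = 0.05913, g' = -0.7100 → ψ = 0.4233
  ψ = 0.4233: g = 0.00088, g' = -0.6932 → ψ = 0.4245
Converged at ψ = 0.4245.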